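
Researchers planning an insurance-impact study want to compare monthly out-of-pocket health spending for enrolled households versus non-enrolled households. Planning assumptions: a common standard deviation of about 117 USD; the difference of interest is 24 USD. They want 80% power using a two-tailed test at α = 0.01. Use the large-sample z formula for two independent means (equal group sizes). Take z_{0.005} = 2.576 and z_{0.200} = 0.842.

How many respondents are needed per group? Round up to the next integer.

n = 556 per group

n = (z_{α/2} + z_β)² · (σ₁² + σ₂²) / δ²
  = (2.576 + 0.842)² · (2·117² = 27378) / 24²
  = 11.6827 · 27378 / 576
  = 555.29
Round up → n = 556 per group.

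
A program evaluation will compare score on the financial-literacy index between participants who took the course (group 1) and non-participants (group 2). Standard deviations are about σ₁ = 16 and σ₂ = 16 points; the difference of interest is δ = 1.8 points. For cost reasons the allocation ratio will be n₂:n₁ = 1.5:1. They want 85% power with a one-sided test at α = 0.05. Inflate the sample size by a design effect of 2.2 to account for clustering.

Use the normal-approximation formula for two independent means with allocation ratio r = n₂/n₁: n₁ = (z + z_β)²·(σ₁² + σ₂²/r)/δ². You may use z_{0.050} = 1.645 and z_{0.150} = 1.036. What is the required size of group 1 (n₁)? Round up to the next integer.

n₁ = 2083

n₁ = (z_α + z_β)² · (σ₁² + σ₂²/r) / δ²
   = (1.645 + 1.036)² · (16² + 16²/1.5) / 1.8²
   = 7.1878 · (256 + 170.6667) / 3.24
   = 7.1878 · 426.6667 / 3.24
   = 946.54
Design effect: 2.2 × 946.54 = 2082.38.
Round up → n₁ = 2083; n₂ = r·n₁ = 1.5 × 2083 = 3125.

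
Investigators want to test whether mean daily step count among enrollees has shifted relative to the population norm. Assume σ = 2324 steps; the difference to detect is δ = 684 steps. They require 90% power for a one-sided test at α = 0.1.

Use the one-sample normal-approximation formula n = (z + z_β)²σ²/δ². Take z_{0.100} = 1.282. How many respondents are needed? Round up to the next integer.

n = 76

n = (z_α + z_β)² · σ² / δ²
  = (1.282 + 1.282)² · 2324² / 684²
  = 6.5741 · 5400976 / 467856
  = 75.89
Round up → n = 76.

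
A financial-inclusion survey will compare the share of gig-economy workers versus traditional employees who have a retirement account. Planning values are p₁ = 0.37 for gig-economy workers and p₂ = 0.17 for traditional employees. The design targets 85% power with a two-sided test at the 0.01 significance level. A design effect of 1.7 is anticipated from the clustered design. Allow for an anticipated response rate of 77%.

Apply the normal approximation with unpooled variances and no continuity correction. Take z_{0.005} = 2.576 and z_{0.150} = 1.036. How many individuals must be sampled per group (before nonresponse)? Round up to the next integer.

n = 270 per group

n = (z_{α/2} + z_β)² · [p₁(1−p₁) + p₂(1−p₂)] / (p₁ − p₂)²
  = (2.576 + 1.036)² · (0.37·0.63 + 0.17·0.83) / (0.20)²
  = (3.612)² · (0.2331 + 0.1411) / 0.0400
  = 13.0465 · 0.3742 / 0.0400
  = 122.05
Design effect: 1.7 × 122.05 = 207.49.
Adjust for 77% response: 207.49 / 0.77 = 269.46.
Round up → n = 270 per group.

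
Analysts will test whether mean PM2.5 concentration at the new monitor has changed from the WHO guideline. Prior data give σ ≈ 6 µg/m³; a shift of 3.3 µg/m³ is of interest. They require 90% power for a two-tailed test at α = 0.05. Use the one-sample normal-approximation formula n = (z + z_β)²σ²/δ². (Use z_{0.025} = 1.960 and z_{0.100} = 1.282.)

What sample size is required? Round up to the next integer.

n = (z_{α/2} + z_β)² · σ² / δ²
  = (1.960 + 1.282)² · 6² / 3.3²
  = 10.5106 · 36 / 10.89
  = 34.75
Round up → n = 35.

n = 35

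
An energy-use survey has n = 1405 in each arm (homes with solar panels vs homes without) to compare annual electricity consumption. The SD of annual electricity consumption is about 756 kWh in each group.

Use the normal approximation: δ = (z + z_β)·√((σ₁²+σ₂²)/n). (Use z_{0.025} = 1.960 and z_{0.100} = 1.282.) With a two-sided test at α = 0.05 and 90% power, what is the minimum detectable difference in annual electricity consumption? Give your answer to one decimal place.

δ = (z_{α/2} + z_β) · √((σ₁²+σ₂²)/n)
  = (1.960 + 1.282) · √(1143072/1405)
  = 3.242 · √813.5744
  = 3.242 · 28.5232
  = 92.4723

Minimum detectable difference ≈ 92.5 kWh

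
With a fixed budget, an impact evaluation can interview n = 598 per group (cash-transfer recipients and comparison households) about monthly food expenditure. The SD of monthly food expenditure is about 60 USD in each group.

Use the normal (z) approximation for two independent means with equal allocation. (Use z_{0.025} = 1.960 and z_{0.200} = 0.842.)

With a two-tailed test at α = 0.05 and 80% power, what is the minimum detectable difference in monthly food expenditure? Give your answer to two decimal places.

Minimum detectable difference ≈ 9.72 USD

δ = (z_{α/2} + z_β) · √((σ₁²+σ₂²)/n)
  = (1.960 + 0.842) · √(7200/598)
  = 2.802 · √12.0401
  = 2.802 · 3.4699
  = 9.7226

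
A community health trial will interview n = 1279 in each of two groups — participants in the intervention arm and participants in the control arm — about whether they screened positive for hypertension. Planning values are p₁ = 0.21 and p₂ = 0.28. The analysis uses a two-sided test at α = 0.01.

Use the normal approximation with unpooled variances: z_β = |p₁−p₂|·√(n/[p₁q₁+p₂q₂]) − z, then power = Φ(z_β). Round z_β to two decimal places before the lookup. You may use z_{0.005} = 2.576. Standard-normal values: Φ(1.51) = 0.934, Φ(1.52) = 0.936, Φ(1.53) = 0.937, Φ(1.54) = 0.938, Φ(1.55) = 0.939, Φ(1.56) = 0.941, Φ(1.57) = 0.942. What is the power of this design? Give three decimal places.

Power ≈ 0.939

z_β = |p₁−p₂|·√(n/[p₁q₁+p₂q₂]) − z_{α/2}
    = 0.07 · √(1279/0.3675) − 2.576
    = 0.07 · 58.9938 − 2.576
    = 4.1296 − 2.576 = 1.5536 → 1.55
Power = Φ(1.55) = 0.939.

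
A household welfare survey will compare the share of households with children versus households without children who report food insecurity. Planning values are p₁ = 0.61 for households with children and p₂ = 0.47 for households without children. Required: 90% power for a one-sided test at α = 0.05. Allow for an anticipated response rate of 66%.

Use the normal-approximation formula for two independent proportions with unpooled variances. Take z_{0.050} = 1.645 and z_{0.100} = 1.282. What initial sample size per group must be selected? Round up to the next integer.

n = (z_α + z_β)² · [p₁(1−p₁) + p₂(1−p₂)] / (p₁ − p₂)²
  = (1.645 + 1.282)² · (0.61·0.39 + 0.47·0.53) / (0.14)²
  = (2.927)² · (0.2379 + 0.2491) / 0.0196
  = 8.5673 · 0.4870 / 0.0196
  = 212.87
Adjust for 66% response: 212.87 / 0.66 = 322.53.
Round up → n = 323 per group.

n = 323 per group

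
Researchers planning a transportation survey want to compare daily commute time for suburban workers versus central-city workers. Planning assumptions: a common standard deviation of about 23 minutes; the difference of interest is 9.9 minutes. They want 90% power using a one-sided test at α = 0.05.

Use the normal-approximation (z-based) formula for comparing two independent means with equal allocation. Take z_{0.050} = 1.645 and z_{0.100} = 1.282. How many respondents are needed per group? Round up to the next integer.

n = (z_α + z_β)² · (σ₁² + σ₂²) / δ²
  = (1.645 + 1.282)² · (2·23² = 1058) / 9.9²
  = 8.5673 · 1058 / 98.01
  = 92.48
Round up → n = 93 per group.

n = 93 per group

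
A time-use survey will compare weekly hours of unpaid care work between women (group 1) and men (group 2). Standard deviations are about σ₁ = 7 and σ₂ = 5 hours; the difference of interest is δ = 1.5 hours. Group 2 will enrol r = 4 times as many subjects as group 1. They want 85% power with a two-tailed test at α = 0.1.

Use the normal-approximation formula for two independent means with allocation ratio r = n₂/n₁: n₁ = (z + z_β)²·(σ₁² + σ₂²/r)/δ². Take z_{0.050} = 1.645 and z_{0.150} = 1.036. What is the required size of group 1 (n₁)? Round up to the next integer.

n₁ = 177

n₁ = (z_{α/2} + z_β)² · (σ₁² + σ₂²/r) / δ²
   = (1.645 + 1.036)² · (7² + 5²/4) / 1.5²
   = 7.1878 · (49 + 6.25) / 2.25
   = 7.1878 · 55.25 / 2.25
   = 176.50
Round up → n₁ = 177; n₂ = r·n₁ = 4 × 177 = 708.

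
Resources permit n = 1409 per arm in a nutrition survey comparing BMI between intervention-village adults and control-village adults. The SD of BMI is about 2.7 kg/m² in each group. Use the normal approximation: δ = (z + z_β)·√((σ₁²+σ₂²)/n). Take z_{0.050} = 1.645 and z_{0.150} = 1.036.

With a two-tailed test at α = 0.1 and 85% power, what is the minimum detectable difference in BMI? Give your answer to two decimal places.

δ = (z_{α/2} + z_β) · √((σ₁²+σ₂²)/n)
  = (1.645 + 1.036) · √(14.58/1409)
  = 2.681 · √0.01035
  = 2.681 · 0.1017
  = 0.2727

Minimum detectable difference ≈ 0.27 kg/m²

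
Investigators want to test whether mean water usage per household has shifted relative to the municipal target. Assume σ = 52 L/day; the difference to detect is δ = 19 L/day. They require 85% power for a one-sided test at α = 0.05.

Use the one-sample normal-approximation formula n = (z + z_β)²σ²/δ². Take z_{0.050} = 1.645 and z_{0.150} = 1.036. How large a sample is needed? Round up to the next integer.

n = (z_α + z_β)² · σ² / δ²
  = (1.645 + 1.036)² · 52² / 19²
  = 7.1878 · 2704 / 361
  = 53.84
Round up → n = 54.

n = 54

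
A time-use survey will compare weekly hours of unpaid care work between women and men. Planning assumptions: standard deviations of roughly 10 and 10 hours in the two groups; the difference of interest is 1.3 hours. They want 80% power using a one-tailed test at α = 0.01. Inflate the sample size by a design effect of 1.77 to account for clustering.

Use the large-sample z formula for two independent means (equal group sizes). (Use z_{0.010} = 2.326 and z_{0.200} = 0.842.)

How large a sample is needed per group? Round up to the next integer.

n = (z_α + z_β)² · (σ₁² + σ₂²) / δ²
  = (2.326 + 0.842)² · (10² + 10² = 200) / 1.3²
  = 10.0362 · 200 / 1.69
  = 1187.72
Design effect: 1.77 × 1187.72 = 2102.26.
Round up → n = 2103 per group.

n = 2103 per group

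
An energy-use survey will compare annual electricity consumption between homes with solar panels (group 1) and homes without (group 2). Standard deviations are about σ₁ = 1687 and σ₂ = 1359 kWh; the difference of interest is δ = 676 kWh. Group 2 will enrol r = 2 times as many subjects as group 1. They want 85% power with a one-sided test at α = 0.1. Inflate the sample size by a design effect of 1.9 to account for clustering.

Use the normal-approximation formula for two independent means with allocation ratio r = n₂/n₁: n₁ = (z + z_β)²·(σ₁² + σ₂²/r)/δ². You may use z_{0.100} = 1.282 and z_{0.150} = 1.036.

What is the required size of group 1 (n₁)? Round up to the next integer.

n₁ = 85

n₁ = (z_α + z_β)² · (σ₁² + σ₂²/r) / δ²
   = (1.282 + 1.036)² · (1687² + 1359²/2) / 676²
   = 5.3731 · (2845969 + 923440.5) / 456976
   = 5.3731 · 3769409.5 / 456976
   = 44.32
Design effect: 1.9 × 44.32 = 84.21.
Round up → n₁ = 85; n₂ = r·n₁ = 2 × 85 = 170.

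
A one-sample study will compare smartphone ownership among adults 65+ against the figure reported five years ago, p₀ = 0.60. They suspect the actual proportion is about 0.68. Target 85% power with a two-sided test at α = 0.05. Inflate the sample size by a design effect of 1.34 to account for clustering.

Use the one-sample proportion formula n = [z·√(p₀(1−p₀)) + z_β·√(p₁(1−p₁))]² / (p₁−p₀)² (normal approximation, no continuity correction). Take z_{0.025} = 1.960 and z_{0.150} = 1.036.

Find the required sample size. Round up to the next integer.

n = [z_{α/2}·√(p₀q₀) + z_β·√(p₁q₁)]² / (p₁ − p₀)²
  = [1.960·√(0.60·0.40) + 1.036·√(0.68·0.32)]² / (0.08)²
  = [1.960·0.4899 + 1.036·0.4665]² / 0.0064
  = [1.4435]² / 0.0064
  = 325.56
Design effect: 1.34 × 325.56 = 436.25.
Round up → n = 437.

n = 437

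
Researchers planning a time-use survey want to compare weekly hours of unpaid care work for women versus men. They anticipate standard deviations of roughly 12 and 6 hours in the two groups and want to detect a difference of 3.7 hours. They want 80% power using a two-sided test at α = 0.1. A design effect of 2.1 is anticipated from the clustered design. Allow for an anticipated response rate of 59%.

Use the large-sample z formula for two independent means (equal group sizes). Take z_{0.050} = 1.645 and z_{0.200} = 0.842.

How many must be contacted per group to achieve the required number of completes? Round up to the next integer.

n = 290 per group

n = (z_{α/2} + z_β)² · (σ₁² + σ₂²) / δ²
  = (1.645 + 0.842)² · (12² + 6² = 180) / 3.7²
  = 6.1852 · 180 / 13.69
  = 81.32
Design effect: 2.1 × 81.32 = 170.78.
Adjust for 59% response: 170.78 / 0.59 = 289.46.
Round up → n = 290 per group.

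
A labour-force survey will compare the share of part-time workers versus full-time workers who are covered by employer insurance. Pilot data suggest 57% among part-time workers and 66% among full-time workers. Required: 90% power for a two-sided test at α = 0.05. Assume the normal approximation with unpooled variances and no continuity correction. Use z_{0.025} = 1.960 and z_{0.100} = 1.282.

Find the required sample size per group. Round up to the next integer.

n = 610 per group

n = (z_{α/2} + z_β)² · [p₁(1−p₁) + p₂(1−p₂)] / (p₁ − p₂)²
  = (1.960 + 1.282)² · (0.57·0.43 + 0.66·0.34) / (-0.09)²
  = (3.242)² · (0.2451 + 0.2244) / 0.0081
  = 10.5106 · 0.4695 / 0.0081
  = 609.22
Round up → n = 610 per group.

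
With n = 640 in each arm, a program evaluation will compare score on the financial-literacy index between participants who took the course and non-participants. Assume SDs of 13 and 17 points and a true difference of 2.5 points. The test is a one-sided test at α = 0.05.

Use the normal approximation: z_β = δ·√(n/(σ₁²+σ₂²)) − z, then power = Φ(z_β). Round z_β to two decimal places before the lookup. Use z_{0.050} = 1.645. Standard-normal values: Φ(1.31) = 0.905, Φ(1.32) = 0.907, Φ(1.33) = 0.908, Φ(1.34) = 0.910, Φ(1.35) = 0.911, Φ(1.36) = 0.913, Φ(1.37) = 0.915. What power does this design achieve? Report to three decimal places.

z_β = δ·√(n/(σ₁²+σ₂²)) − z_α
    = 2.5 · √(640/458) − 1.645
    = 2.5 · 1.18211 − 1.645
    = 2.9553 − 1.645 = 1.3103 → 1.31
Power = Φ(1.31) = 0.905.

Power ≈ 0.905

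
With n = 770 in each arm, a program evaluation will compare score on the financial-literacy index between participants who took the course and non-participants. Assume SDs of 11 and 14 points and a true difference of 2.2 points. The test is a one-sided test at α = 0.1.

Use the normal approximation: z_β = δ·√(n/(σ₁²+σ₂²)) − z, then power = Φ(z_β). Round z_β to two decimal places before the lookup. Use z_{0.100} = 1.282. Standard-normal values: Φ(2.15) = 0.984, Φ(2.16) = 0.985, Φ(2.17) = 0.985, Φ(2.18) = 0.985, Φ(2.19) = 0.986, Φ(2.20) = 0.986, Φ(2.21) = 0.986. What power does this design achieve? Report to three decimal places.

Power ≈ 0.984

z_β = δ·√(n/(σ₁²+σ₂²)) − z_α
    = 2.2 · √(770/317) − 1.282
    = 2.2 · 1.55853 − 1.282
    = 3.4288 − 1.282 = 2.1468 → 2.15
Power = Φ(2.15) = 0.984.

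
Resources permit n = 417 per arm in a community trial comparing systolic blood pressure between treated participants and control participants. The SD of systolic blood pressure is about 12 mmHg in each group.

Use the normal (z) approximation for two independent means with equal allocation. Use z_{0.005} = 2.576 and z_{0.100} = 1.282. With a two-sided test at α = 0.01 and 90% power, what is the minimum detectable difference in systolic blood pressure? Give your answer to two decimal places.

Minimum detectable difference ≈ 3.21 mmHg

δ = (z_{α/2} + z_β) · √((σ₁²+σ₂²)/n)
  = (2.576 + 1.282) · √(288/417)
  = 3.858 · √0.69065
  = 3.858 · 0.8311
  = 3.2062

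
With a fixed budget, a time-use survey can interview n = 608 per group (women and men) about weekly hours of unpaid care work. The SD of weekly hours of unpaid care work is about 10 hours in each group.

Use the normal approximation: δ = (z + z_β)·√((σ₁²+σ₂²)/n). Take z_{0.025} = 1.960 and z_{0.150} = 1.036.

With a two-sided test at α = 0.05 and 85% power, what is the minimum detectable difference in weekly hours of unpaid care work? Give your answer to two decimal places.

Minimum detectable difference ≈ 1.72 hours

δ = (z_{α/2} + z_β) · √((σ₁²+σ₂²)/n)
  = (1.960 + 1.036) · √(200/608)
  = 2.996 · √0.32895
  = 2.996 · 0.5735
  = 1.7183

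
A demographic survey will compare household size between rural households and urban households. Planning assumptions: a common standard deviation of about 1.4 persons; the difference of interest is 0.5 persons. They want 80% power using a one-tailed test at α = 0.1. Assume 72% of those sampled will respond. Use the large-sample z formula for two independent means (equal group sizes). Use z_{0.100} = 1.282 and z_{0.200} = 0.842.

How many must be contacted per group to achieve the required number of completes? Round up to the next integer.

n = (z_α + z_β)² · (σ₁² + σ₂²) / δ²
  = (1.282 + 0.842)² · (2·1.4² = 3.92) / 0.5²
  = 4.5114 · 3.92 / 0.25
  = 70.74
Adjust for 72% response: 70.74 / 0.72 = 98.25.
Round up → n = 99 per group.

n = 99 per group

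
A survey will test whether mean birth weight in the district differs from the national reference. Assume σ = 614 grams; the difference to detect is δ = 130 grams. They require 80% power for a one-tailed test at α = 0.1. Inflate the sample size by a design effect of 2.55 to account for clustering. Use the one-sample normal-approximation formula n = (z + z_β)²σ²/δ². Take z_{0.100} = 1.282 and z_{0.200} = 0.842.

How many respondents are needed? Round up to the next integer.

n = (z_α + z_β)² · σ² / δ²
  = (1.282 + 0.842)² · 614² / 130²
  = 4.5114 · 376996 / 16900
  = 100.64
Design effect: 2.55 × 100.64 = 256.63.
Round up → n = 257.

n = 257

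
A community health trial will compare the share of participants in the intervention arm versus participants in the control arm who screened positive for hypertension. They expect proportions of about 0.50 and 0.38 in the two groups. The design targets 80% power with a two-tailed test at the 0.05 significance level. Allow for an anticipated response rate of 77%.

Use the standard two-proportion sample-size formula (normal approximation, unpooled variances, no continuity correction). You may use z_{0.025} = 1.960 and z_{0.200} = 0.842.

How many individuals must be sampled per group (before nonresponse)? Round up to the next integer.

n = 344 per group

n = (z_{α/2} + z_β)² · [p₁(1−p₁) + p₂(1−p₂)] / (p₁ − p₂)²
  = (1.960 + 0.842)² · (0.50·0.50 + 0.38·0.62) / (0.12)²
  = (2.802)² · (0.2500 + 0.2356) / 0.0144
  = 7.8512 · 0.4856 / 0.0144
  = 264.76
Adjust for 77% response: 264.76 / 0.77 = 343.84.
Round up → n = 344 per group.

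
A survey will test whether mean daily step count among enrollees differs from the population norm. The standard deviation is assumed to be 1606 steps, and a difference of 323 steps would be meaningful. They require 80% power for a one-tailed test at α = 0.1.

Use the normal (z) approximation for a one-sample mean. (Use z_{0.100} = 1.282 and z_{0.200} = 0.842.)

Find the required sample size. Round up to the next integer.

n = (z_α + z_β)² · σ² / δ²
  = (1.282 + 0.842)² · 1606² / 323²
  = 4.5114 · 2579236 / 104329
  = 111.53
Round up → n = 112.

n = 112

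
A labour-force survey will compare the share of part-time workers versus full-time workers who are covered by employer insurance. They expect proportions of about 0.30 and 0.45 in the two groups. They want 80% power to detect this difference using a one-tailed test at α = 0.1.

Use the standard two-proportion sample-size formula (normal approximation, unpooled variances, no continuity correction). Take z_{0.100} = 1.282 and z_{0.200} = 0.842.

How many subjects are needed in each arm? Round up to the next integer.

n = (z_α + z_β)² · [p₁(1−p₁) + p₂(1−p₂)] / (p₁ − p₂)²
  = (1.282 + 0.842)² · (0.30·0.70 + 0.45·0.55) / (-0.15)²
  = (2.124)² · (0.2100 + 0.2475) / 0.0225
  = 4.5114 · 0.4575 / 0.0225
  = 91.73
Round up → n = 92 per group.

n = 92 per group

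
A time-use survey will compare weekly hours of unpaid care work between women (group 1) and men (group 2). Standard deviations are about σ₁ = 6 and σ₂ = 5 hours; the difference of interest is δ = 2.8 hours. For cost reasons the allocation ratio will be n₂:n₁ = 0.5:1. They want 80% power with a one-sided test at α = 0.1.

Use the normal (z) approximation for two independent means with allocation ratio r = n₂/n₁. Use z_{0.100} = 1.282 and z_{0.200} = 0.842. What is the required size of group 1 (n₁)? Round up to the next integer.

n₁ = 50

n₁ = (z_α + z_β)² · (σ₁² + σ₂²/r) / δ²
   = (1.282 + 0.842)² · (6² + 5²/0.5) / 2.8²
   = 4.5114 · (36 + 50) / 7.84
   = 4.5114 · 86 / 7.84
   = 49.49
Round up → n₁ = 50; n₂ = r·n₁ = 0.5 × 50 = 25.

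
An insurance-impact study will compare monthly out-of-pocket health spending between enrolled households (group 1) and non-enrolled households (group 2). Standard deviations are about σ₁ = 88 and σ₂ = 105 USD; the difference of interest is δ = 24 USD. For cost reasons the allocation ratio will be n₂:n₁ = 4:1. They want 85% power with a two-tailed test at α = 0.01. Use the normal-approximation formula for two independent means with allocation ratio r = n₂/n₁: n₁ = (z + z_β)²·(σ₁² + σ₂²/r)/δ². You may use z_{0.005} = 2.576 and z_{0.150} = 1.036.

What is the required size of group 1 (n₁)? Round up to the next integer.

n₁ = (z_{α/2} + z_β)² · (σ₁² + σ₂²/r) / δ²
   = (2.576 + 1.036)² · (88² + 105²/4) / 24²
   = 13.0465 · (7744 + 2756.2) / 576
   = 13.0465 · 10500.2 / 576
   = 237.83
Round up → n₁ = 238; n₂ = r·n₁ = 4 × 238 = 952.

n₁ = 238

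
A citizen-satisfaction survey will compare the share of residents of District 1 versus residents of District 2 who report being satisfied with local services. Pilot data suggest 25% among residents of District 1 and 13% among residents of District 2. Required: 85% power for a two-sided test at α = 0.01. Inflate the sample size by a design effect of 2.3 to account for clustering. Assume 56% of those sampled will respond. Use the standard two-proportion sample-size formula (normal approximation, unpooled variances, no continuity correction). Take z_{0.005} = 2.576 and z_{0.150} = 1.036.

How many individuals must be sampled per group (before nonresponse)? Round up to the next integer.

n = 1119 per group

n = (z_{α/2} + z_β)² · [p₁(1−p₁) + p₂(1−p₂)] / (p₁ − p₂)²
  = (2.576 + 1.036)² · (0.25·0.75 + 0.13·0.87) / (0.12)²
  = (3.612)² · (0.1875 + 0.1131) / 0.0144
  = 13.0465 · 0.3006 / 0.0144
  = 272.35
Design effect: 2.3 × 272.35 = 626.40.
Adjust for 56% response: 626.40 / 0.56 = 1118.57.
Round up → n = 1119 per group.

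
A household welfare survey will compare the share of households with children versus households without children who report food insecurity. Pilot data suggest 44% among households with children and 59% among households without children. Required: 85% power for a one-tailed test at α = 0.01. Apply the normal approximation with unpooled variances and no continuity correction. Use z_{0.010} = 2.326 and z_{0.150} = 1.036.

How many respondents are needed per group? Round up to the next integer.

n = 246 per group

n = (z_α + z_β)² · [p₁(1−p₁) + p₂(1−p₂)] / (p₁ − p₂)²
  = (2.326 + 1.036)² · (0.44·0.56 + 0.59·0.41) / (-0.15)²
  = (3.362)² · (0.2464 + 0.2419) / 0.0225
  = 11.3030 · 0.4883 / 0.0225
  = 245.30
Round up → n = 246 per group.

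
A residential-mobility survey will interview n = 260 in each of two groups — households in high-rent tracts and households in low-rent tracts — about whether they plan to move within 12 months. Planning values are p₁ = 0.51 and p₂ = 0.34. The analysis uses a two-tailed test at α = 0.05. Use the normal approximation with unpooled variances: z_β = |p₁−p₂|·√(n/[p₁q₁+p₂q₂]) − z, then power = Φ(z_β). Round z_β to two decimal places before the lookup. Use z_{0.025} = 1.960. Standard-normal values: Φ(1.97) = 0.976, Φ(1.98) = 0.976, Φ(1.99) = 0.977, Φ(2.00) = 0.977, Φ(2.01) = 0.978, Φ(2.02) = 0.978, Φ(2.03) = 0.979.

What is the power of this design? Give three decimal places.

z_β = |p₁−p₂|·√(n/[p₁q₁+p₂q₂]) − z_{α/2}
    = 0.17 · √(260/0.4743) − 1.960
    = 0.17 · 23.4132 − 1.960
    = 3.9802 − 1.960 = 2.0202 → 2.02
Power = Φ(2.02) = 0.978.

Power ≈ 0.978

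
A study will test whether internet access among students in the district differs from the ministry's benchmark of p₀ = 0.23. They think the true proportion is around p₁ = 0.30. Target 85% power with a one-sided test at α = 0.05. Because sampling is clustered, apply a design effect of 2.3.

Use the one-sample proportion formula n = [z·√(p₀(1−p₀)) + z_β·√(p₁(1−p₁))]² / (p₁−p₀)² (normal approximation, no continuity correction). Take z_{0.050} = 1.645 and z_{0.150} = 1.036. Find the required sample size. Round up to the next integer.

n = 640

n = [z_α·√(p₀q₀) + z_β·√(p₁q₁)]² / (p₁ − p₀)²
  = [1.645·√(0.23·0.77) + 1.036·√(0.30·0.70)]² / (0.07)²
  = [1.645·0.4208 + 1.036·0.4583]² / 0.0049
  = [1.1670]² / 0.0049
  = 277.95
Design effect: 2.3 × 277.95 = 639.28.
Round up → n = 640.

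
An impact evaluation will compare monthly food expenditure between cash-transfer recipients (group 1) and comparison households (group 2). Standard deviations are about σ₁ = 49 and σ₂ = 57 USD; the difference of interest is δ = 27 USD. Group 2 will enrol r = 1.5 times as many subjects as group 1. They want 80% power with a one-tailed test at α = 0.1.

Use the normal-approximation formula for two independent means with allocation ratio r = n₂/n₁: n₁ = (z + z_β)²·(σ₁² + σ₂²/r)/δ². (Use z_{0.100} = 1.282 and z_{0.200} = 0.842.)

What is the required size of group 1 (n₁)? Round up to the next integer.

n₁ = 29

n₁ = (z_α + z_β)² · (σ₁² + σ₂²/r) / δ²
   = (1.282 + 0.842)² · (49² + 57²/1.5) / 27²
   = 4.5114 · (2401 + 2166) / 729
   = 4.5114 · 4567 / 729
   = 28.26
Round up → n₁ = 29; n₂ = r·n₁ = 1.5 × 29 = 44.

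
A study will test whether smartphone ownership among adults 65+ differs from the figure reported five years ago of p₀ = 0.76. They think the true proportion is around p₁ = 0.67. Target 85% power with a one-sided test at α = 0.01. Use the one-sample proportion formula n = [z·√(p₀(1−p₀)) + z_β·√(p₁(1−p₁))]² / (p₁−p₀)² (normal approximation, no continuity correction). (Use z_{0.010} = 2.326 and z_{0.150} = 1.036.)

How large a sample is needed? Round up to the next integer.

n = 271

n = [z_α·√(p₀q₀) + z_β·√(p₁q₁)]² / (p₁ − p₀)²
  = [2.326·√(0.76·0.24) + 1.036·√(0.67·0.33)]² / (-0.09)²
  = [2.326·0.4271 + 1.036·0.4702]² / 0.0081
  = [1.4805]² / 0.0081
  = 270.62
Round up → n = 271.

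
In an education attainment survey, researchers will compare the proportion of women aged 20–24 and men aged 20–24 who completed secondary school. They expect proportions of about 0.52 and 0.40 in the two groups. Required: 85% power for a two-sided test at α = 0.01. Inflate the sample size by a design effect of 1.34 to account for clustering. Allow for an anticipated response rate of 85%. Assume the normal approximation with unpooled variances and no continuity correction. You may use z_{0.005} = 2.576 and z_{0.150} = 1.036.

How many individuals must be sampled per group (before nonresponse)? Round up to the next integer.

n = 700 per group

n = (z_{α/2} + z_β)² · [p₁(1−p₁) + p₂(1−p₂)] / (p₁ − p₂)²
  = (2.576 + 1.036)² · (0.52·0.48 + 0.40·0.60) / (0.12)²
  = (3.612)² · (0.2496 + 0.2400) / 0.0144
  = 13.0465 · 0.4896 / 0.0144
  = 443.58
Design effect: 1.34 × 443.58 = 594.40.
Adjust for 85% response: 594.40 / 0.85 = 699.29.
Round up → n = 700 per group.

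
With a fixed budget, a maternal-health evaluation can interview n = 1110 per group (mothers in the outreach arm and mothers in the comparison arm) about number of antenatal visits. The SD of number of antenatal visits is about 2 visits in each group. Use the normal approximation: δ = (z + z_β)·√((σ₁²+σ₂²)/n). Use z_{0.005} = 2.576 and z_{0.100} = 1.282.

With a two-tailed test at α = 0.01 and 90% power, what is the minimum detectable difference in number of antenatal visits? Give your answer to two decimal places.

Minimum detectable difference ≈ 0.33 visits

δ = (z_{α/2} + z_β) · √((σ₁²+σ₂²)/n)
  = (2.576 + 1.282) · √(8/1110)
  = 3.858 · √0.00721
  = 3.858 · 0.0849
  = 0.3275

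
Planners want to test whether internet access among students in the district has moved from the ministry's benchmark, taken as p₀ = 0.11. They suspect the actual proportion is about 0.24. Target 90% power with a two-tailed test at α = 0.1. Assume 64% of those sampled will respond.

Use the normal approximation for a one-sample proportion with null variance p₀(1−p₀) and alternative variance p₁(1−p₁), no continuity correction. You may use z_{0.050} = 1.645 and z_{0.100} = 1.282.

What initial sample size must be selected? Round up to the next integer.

n = [z_{α/2}·√(p₀q₀) + z_β·√(p₁q₁)]² / (p₁ − p₀)²
  = [1.645·√(0.11·0.89) + 1.282·√(0.24·0.76)]² / (0.13)²
  = [1.645·0.3129 + 1.282·0.4271]² / 0.0169
  = [1.0622]² / 0.0169
  = 66.76
Adjust for 64% response: 66.76 / 0.64 = 104.32.
Round up → n = 105.

n = 105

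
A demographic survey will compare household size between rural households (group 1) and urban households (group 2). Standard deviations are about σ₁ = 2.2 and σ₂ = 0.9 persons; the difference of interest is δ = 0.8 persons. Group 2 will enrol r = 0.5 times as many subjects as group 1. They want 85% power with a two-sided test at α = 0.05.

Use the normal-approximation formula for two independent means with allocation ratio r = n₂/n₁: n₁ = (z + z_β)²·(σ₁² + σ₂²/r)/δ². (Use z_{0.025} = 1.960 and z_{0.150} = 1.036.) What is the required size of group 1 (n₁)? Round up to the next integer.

n₁ = (z_{α/2} + z_β)² · (σ₁² + σ₂²/r) / δ²
   = (1.960 + 1.036)² · (2.2² + 0.9²/0.5) / 0.8²
   = 8.9760 · (4.84 + 1.62) / 0.64
   = 8.9760 · 6.46 / 0.64
   = 90.60
Round up → n₁ = 91; n₂ = r·n₁ = 0.5 × 91 = 46.

n₁ = 91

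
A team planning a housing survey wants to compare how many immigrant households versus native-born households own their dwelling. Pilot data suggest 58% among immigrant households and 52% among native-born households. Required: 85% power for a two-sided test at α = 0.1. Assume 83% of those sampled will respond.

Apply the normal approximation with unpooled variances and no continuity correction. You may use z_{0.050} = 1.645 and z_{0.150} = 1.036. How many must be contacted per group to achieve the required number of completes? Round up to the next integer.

n = (z_{α/2} + z_β)² · [p₁(1−p₁) + p₂(1−p₂)] / (p₁ − p₂)²
  = (1.645 + 1.036)² · (0.58·0.42 + 0.52·0.48) / (0.06)²
  = (2.681)² · (0.2436 + 0.2496) / 0.0036
  = 7.1878 · 0.4932 / 0.0036
  = 984.72
Adjust for 83% response: 984.72 / 0.83 = 1186.41.
Round up → n = 1187 per group.

n = 1187 per group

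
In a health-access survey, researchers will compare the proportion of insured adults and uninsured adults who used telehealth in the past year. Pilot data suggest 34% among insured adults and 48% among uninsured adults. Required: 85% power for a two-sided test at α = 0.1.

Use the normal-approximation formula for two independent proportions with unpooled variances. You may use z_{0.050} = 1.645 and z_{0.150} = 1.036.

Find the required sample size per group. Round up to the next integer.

n = (z_{α/2} + z_β)² · [p₁(1−p₁) + p₂(1−p₂)] / (p₁ − p₂)²
  = (1.645 + 1.036)² · (0.34·0.66 + 0.48·0.52) / (-0.14)²
  = (2.681)² · (0.2244 + 0.2496) / 0.0196
  = 7.1878 · 0.4740 / 0.0196
  = 173.83
Round up → n = 174 per group.

n = 174 per group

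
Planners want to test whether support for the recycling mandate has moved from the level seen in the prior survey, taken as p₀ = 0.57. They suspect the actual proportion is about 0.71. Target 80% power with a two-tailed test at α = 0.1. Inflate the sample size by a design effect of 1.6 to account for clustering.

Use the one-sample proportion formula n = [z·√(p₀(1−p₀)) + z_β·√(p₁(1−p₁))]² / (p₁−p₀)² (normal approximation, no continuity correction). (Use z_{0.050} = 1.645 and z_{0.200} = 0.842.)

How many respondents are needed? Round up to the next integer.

n = 117

n = [z_{α/2}·√(p₀q₀) + z_β·√(p₁q₁)]² / (p₁ − p₀)²
  = [1.645·√(0.57·0.43) + 0.842·√(0.71·0.29)]² / (0.14)²
  = [1.645·0.4951 + 0.842·0.4538]² / 0.0196
  = [1.1965]² / 0.0196
  = 73.04
Design effect: 1.6 × 73.04 = 116.86.
Round up → n = 117.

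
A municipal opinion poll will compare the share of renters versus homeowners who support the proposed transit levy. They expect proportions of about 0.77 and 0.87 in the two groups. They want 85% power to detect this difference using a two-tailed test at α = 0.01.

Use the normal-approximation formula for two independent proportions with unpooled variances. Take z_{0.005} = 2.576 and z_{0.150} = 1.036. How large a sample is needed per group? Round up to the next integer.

n = (z_{α/2} + z_β)² · [p₁(1−p₁) + p₂(1−p₂)] / (p₁ − p₂)²
  = (2.576 + 1.036)² · (0.77·0.23 + 0.87·0.13) / (-0.10)²
  = (3.612)² · (0.1771 + 0.1131) / 0.0100
  = 13.0465 · 0.2902 / 0.0100
  = 378.61
Round up → n = 379 per group.

n = 379 per group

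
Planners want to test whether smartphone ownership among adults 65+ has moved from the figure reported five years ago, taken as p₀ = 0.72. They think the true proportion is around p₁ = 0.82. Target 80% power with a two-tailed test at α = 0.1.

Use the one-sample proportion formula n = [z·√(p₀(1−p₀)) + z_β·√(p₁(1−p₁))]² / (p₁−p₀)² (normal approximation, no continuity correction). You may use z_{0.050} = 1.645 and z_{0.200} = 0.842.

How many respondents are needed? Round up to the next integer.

n = 113

n = [z_{α/2}·√(p₀q₀) + z_β·√(p₁q₁)]² / (p₁ − p₀)²
  = [1.645·√(0.72·0.28) + 0.842·√(0.82·0.18)]² / (0.10)²
  = [1.645·0.4490 + 0.842·0.3842]² / 0.0100
  = [1.0621]² / 0.0100
  = 112.80
Round up → n = 113.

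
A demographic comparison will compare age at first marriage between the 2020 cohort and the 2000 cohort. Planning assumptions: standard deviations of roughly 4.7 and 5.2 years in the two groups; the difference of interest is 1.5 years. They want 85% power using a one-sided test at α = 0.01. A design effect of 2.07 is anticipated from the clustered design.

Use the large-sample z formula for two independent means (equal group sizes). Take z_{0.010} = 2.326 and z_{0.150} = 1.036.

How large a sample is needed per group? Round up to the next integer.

n = 511 per group

n = (z_α + z_β)² · (σ₁² + σ₂²) / δ²
  = (2.326 + 1.036)² · (4.7² + 5.2² = 49.13) / 1.5²
  = 11.3030 · 49.13 / 2.25
  = 246.81
Design effect: 2.07 × 246.81 = 510.89.
Round up → n = 511 per group.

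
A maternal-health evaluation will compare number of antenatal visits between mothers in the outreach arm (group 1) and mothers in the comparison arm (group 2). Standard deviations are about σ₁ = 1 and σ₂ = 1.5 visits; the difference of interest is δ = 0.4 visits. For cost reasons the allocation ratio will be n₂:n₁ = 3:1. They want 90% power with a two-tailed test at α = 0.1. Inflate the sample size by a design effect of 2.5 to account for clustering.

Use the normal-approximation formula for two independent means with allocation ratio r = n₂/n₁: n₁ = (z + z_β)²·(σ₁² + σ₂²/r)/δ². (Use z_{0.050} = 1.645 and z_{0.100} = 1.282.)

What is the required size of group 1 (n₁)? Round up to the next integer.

n₁ = (z_{α/2} + z_β)² · (σ₁² + σ₂²/r) / δ²
   = (1.645 + 1.282)² · (1² + 1.5²/3) / 0.4²
   = 8.5673 · (1 + 0.75) / 0.16
   = 8.5673 · 1.75 / 0.16
   = 93.71
Design effect: 2.5 × 93.71 = 234.26.
Round up → n₁ = 235; n₂ = r·n₁ = 3 × 235 = 705.

n₁ = 235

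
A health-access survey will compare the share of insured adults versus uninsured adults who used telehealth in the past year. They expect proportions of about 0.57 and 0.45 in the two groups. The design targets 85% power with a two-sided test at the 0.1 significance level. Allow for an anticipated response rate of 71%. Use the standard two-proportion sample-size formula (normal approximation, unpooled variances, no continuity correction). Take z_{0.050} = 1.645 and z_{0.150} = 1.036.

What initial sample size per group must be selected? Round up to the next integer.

n = 347 per group

n = (z_{α/2} + z_β)² · [p₁(1−p₁) + p₂(1−p₂)] / (p₁ − p₂)²
  = (1.645 + 1.036)² · (0.57·0.43 + 0.45·0.55) / (0.12)²
  = (2.681)² · (0.2451 + 0.2475) / 0.0144
  = 7.1878 · 0.4926 / 0.0144
  = 245.88
Adjust for 71% response: 245.88 / 0.71 = 346.31.
Round up → n = 347 per group.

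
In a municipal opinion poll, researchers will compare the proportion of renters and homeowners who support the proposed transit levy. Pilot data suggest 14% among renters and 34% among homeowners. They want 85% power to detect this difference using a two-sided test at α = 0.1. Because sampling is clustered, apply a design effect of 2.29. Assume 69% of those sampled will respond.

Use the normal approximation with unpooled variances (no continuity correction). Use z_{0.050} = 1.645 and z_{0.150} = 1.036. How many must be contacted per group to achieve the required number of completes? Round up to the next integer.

n = 206 per group

n = (z_{α/2} + z_β)² · [p₁(1−p₁) + p₂(1−p₂)] / (p₁ − p₂)²
  = (1.645 + 1.036)² · (0.14·0.86 + 0.34·0.66) / (-0.20)²
  = (2.681)² · (0.1204 + 0.2244) / 0.0400
  = 7.1878 · 0.3448 / 0.0400
  = 61.96
Design effect: 2.29 × 61.96 = 141.88.
Adjust for 69% response: 141.88 / 0.69 = 205.63.
Round up → n = 206 per group.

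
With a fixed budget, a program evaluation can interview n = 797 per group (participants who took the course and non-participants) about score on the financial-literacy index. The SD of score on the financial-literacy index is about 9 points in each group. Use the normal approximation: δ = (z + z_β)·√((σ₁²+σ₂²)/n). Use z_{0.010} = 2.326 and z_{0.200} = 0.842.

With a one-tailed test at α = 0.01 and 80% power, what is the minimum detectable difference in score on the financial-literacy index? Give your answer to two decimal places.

Minimum detectable difference ≈ 1.43 points

δ = (z_α + z_β) · √((σ₁²+σ₂²)/n)
  = (2.326 + 0.842) · √(162/797)
  = 3.168 · √0.20326
  = 3.168 · 0.4508
  = 1.4283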